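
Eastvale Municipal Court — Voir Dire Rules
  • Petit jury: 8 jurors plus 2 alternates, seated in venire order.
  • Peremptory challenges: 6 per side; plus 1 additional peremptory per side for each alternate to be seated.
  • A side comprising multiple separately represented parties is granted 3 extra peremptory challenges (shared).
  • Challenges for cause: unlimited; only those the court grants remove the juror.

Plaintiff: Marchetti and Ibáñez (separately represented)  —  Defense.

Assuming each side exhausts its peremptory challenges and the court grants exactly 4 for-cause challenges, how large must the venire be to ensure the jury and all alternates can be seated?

Seats to fill: 8 + 2 alternates = 10.
Peremptories — Plaintiff: 6 + 1×2 + 3 = 11; Defense: 6 + 1×2 = 8; total 19.
For-cause removals: 4.
Minimum venire: 10 + 19 + 4 = 33.

33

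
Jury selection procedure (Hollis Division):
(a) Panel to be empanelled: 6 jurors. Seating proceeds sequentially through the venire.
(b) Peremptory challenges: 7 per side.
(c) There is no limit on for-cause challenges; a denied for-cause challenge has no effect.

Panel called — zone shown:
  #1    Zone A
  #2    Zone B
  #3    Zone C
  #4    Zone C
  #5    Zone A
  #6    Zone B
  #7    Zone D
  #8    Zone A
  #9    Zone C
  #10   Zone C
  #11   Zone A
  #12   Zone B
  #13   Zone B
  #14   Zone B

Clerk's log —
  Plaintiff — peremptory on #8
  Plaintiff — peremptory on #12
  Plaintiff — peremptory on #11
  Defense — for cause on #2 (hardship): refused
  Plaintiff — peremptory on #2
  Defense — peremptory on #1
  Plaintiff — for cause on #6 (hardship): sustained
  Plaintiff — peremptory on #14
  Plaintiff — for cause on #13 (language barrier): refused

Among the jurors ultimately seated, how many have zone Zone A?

1

Removed: #1, #2, #6, #8, #11, #12, #14.
Seated jurors 1–6: #3, #4, #5, #7, #9, #10.
Of those, in Zone A: #5 → 1.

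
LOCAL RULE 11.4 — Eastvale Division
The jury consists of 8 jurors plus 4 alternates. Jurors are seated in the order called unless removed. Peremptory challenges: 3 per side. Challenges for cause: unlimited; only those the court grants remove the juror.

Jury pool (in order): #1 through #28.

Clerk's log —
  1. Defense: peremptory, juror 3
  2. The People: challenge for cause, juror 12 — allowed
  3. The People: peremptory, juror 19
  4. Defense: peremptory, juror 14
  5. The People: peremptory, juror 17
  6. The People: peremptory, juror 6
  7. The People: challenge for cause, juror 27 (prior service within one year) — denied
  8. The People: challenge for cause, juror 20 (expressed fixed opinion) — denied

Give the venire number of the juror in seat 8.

10

Removed: #3, #6, #12, #14, #17, #19. (#20, #27 stay — for-cause denied.)
Filling seats in venire order through position 8: #1, #2, #4, #5, #7, #8, #9, #10.
So seat 8 is #10.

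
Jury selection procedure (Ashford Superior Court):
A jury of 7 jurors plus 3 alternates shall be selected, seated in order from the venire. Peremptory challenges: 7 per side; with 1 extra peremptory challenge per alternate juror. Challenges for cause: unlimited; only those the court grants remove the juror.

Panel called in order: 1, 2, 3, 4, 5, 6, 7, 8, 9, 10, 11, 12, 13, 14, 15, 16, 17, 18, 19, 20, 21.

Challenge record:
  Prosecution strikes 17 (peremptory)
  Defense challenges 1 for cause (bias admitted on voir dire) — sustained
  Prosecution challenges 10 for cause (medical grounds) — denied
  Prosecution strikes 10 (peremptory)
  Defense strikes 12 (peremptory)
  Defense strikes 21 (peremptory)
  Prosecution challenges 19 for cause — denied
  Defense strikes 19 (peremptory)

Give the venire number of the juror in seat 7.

Removed: #1, #10, #12, #17, #19, #21.
Seating in order: seats 1–7 → #2, #3, #4, #5, #6, #7, #8; alternates → #9, #11, #13.
So seat 7 is #8.

8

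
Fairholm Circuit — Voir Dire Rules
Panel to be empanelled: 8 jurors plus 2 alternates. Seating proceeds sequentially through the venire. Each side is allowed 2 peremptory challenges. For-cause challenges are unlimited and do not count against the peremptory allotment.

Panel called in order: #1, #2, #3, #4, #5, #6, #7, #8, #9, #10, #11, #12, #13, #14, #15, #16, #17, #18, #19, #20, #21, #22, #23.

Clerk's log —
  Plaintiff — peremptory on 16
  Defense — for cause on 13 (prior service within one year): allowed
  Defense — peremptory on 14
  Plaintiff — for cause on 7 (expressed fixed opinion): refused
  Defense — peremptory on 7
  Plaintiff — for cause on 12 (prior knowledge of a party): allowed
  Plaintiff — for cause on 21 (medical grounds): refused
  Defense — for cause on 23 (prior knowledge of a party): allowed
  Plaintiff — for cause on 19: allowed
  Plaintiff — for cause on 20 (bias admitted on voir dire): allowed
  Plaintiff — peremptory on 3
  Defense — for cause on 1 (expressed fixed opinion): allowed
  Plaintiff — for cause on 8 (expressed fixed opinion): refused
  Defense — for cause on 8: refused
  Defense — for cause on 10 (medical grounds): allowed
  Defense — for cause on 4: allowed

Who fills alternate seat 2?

21

Removed: #1, #3, #4, #7, #10, #12, #13, #14, #16, #19, #20, #23. (#8, #21 stay — for-cause denied.)
Seating in order: seats 1–8 → #2, #5, #6, #8, #9, #11, #15, #17; alternates → #18, #21.
So alternate 2 is #21.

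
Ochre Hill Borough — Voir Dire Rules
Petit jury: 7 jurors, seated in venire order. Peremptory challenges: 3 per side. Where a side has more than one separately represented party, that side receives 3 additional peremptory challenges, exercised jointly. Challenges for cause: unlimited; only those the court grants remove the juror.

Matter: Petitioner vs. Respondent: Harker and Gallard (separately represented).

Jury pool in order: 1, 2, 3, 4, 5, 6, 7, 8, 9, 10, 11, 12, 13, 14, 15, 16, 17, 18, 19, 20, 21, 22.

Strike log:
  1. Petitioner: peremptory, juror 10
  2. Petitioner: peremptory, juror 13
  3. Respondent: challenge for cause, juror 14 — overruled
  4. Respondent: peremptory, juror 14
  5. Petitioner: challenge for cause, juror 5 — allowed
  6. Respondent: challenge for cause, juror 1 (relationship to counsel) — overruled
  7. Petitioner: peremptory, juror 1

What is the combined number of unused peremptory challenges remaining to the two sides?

Petitioner allotment: 3. Respondent allotment: 3 base + 3 multi-party = 6.
Petitioner peremptories used: #10, #13, #1 — 3 (the for-cause on #5 doesn't count).
Respondent peremptories used: #14 — 1 (for-cause on #14, #1 don't count).
Remaining: (3 − 3) + (6 − 1) = 5.

5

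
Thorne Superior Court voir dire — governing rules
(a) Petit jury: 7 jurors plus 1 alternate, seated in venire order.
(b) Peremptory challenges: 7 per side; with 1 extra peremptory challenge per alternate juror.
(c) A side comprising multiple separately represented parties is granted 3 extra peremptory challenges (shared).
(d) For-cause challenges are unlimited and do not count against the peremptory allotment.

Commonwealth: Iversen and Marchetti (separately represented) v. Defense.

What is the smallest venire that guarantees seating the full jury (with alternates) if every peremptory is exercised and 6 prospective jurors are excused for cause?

Seats to fill: 7 + 1 alternates = 8.
Peremptories — Commonwealth: 7 + 1×1 + 3 = 11; Defense: 7 + 1×1 = 8; total 19.
For-cause removals: 6.
Minimum venire: 8 + 19 + 6 = 33.

33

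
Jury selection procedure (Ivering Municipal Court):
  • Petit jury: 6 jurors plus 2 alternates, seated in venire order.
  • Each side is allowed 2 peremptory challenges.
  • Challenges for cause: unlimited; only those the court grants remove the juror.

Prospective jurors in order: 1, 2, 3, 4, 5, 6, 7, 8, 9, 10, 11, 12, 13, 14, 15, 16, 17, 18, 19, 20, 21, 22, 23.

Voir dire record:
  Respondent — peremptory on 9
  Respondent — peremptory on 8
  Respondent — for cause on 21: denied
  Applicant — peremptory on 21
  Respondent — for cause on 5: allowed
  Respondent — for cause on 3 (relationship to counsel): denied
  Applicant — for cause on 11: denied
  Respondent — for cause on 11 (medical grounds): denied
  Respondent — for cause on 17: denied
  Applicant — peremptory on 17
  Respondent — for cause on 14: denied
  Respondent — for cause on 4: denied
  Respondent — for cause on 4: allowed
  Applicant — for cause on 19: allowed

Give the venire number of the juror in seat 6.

Removed: #4, #5, #8, #9, #17, #19, #21. (#3, #11, #14 stay — for-cause denied.)
Seating in order: seats 1–6 → #1, #2, #3, #6, #7, #10; alternates → #11, #12.
So seat 6 is #10.

10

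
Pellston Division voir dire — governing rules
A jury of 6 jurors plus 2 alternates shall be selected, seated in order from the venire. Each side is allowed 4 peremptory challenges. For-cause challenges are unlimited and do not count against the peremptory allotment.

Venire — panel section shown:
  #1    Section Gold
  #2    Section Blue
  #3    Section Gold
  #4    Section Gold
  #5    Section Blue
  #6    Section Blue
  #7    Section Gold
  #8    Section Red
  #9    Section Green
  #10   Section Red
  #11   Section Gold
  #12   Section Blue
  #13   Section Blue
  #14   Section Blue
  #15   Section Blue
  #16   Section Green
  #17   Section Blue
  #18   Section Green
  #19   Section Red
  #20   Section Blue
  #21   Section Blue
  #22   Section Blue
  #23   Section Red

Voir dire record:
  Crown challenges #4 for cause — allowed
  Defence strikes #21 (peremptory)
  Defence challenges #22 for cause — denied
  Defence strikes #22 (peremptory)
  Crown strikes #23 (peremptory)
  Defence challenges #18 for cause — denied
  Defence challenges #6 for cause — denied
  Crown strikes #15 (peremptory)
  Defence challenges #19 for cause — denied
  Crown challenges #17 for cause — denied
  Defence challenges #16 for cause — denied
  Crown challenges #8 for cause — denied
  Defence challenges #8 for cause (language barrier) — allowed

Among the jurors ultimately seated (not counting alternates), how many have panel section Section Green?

0

Removed: #4, #8, #15, #21, #22, #23.
Seated jurors 1–6: #1, #2, #3, #5, #6, #7 (alternates #9, #10 not counted).
None of those are in Section Green → 0.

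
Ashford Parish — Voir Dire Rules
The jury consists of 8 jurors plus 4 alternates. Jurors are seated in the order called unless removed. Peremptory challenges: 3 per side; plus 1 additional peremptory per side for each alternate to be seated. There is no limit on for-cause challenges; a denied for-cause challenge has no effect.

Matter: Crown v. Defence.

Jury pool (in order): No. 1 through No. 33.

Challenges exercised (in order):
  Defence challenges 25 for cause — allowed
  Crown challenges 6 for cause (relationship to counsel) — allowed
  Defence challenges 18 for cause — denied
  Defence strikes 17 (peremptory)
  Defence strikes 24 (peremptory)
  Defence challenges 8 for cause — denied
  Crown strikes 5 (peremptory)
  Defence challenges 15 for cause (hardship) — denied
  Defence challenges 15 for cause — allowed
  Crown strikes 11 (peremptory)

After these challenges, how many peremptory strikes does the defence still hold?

Defence allotment: 3 base + 1 × 4 alternates = 7.
Defence peremptories used: #17, #24 — 2 (for-cause on #25, #18, #8, #15, #15 don't count).
Remaining: 7 − 2 = 5.

5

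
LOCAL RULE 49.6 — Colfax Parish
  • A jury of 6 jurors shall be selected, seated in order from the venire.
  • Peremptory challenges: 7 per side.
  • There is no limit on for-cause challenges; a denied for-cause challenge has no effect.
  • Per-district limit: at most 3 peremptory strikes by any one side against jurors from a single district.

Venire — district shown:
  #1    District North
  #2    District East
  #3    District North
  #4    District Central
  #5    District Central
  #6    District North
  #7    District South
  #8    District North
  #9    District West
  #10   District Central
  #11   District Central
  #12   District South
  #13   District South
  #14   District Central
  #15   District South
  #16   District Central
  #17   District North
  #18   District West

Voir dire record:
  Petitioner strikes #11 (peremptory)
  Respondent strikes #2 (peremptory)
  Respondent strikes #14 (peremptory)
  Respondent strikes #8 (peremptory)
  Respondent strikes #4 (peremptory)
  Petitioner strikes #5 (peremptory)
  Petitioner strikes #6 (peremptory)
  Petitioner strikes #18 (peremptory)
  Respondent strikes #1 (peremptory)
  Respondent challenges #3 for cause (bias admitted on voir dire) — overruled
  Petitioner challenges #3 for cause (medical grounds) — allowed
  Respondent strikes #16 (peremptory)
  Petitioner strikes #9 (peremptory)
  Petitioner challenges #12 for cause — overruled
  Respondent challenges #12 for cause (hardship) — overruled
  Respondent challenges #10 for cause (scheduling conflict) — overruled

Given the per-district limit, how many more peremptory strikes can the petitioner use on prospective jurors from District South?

Petitioner peremptories so far: #11, #5, #6, #18, #9 — 5 of 7 used, 2 left overall.
Against District South: none yet — per-district cap 3 leaves 3.
Binding limit: min(2, 3) = 2.

2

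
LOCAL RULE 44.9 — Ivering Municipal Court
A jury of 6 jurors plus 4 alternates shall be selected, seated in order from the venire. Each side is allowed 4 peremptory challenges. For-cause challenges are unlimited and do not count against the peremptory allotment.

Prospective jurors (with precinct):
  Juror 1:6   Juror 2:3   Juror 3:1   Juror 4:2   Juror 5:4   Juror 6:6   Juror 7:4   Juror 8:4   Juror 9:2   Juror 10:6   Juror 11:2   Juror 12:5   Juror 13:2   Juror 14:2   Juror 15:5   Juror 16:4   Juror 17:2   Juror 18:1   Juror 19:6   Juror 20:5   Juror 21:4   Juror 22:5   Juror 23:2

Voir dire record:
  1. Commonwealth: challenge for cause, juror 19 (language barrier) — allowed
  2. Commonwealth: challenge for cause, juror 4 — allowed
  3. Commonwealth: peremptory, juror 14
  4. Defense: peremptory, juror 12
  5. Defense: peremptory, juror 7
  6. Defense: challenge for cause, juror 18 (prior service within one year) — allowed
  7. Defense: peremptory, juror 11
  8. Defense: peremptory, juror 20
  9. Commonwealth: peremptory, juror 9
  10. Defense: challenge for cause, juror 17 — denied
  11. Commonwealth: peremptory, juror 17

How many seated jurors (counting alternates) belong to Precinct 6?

3

Removed: #4, #7, #9, #11, #12, #14, #17, #18, #19, #20.
Seated (10 incl. alternates): #1, #2, #3, #5, #6, #8, #10, #13, #15, #16.
Of those, in Precinct 6: #1, #6, #10 → 3.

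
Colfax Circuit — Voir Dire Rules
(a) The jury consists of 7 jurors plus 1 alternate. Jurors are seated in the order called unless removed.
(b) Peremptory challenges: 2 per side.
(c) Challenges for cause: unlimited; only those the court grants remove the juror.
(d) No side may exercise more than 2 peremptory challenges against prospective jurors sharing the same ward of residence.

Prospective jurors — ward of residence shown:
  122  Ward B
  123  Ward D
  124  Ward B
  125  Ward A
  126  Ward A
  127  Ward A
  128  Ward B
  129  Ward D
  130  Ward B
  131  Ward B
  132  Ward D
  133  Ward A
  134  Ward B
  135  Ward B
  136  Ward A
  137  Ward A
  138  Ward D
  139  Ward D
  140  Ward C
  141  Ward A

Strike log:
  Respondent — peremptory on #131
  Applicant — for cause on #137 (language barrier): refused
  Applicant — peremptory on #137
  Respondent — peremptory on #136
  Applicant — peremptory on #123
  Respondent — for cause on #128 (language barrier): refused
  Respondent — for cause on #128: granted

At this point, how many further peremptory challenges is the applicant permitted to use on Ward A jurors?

Applicant peremptories so far: #137, #123 — 2 of 2 used, 0 left overall.
Against Ward A: #137 — 1 used; per-ward cap 2 leaves 1.
Binding limit: min(0, 1) = 0.

0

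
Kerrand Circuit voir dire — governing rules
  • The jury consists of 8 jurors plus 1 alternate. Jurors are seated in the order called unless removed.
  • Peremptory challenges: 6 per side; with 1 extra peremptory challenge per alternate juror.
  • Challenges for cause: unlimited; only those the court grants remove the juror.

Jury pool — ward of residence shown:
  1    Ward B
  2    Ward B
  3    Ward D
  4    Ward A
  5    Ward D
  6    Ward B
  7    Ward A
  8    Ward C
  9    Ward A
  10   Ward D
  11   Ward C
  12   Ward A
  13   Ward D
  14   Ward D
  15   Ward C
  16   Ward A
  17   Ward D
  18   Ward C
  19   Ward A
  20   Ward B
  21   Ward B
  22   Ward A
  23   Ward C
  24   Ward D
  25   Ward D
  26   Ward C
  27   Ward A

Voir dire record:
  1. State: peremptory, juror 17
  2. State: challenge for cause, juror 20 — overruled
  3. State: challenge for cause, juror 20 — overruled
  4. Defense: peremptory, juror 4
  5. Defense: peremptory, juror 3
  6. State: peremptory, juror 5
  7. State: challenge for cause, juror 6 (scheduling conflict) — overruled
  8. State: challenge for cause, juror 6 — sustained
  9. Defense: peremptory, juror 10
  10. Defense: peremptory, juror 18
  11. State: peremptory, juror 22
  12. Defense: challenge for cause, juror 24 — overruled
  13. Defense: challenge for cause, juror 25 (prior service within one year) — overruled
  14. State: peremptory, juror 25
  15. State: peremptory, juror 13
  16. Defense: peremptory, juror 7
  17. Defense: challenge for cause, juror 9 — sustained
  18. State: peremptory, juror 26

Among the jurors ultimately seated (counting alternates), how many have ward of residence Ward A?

3

Removed: #3, #4, #5, #6, #7, #9, #10, #13, #17, #18, #22, #25, #26.
Seated (9 incl. alternates): #1, #2, #8, #11, #12, #14, #15, #16, #19.
Of those, in Ward A: #12, #16, #19 → 3.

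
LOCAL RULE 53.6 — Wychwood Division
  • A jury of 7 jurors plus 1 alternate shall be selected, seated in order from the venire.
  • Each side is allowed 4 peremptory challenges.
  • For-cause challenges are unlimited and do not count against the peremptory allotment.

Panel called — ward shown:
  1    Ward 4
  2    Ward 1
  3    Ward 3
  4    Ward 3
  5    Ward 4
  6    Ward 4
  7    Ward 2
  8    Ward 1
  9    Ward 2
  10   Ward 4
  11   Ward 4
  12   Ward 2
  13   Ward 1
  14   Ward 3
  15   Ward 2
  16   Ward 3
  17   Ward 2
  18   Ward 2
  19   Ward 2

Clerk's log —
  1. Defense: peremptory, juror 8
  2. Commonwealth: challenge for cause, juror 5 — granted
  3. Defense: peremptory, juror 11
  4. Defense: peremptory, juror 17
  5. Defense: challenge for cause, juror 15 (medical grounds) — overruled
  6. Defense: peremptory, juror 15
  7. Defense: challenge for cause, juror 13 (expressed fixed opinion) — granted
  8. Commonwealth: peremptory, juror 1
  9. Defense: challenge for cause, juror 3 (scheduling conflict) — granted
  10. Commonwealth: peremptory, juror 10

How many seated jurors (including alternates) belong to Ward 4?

Removed: #1, #3, #5, #8, #10, #11, #13, #15, #17.
Seated (8 incl. alternates): #2, #4, #6, #7, #9, #12, #14, #16.
Of those, in Ward 4: #6 → 1.

1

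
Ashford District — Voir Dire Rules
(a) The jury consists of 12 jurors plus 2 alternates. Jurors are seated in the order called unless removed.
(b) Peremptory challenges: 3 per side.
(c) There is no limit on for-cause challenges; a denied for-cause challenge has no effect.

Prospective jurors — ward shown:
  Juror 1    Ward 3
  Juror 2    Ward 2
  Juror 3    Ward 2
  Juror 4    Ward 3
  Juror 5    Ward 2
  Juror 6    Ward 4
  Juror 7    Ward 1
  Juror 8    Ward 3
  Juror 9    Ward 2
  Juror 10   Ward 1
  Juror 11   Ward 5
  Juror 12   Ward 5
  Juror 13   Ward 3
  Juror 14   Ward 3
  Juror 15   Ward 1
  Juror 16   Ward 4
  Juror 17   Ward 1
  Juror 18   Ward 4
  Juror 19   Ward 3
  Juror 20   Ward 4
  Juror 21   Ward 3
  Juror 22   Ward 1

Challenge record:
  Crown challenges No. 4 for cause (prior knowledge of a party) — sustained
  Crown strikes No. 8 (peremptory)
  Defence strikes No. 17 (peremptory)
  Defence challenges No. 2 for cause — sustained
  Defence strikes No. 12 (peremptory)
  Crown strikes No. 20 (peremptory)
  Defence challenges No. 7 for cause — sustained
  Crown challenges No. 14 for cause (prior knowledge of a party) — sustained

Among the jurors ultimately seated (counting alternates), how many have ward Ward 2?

Removed: #2, #4, #7, #8, #12, #14, #17, #20.
Seated (14 incl. alternates): #1, #3, #5, #6, #9, #10, #11, #13, #15, #16, #18, #19, #21, #22.
Of those, in Ward 2: #3, #5, #9 → 3.

3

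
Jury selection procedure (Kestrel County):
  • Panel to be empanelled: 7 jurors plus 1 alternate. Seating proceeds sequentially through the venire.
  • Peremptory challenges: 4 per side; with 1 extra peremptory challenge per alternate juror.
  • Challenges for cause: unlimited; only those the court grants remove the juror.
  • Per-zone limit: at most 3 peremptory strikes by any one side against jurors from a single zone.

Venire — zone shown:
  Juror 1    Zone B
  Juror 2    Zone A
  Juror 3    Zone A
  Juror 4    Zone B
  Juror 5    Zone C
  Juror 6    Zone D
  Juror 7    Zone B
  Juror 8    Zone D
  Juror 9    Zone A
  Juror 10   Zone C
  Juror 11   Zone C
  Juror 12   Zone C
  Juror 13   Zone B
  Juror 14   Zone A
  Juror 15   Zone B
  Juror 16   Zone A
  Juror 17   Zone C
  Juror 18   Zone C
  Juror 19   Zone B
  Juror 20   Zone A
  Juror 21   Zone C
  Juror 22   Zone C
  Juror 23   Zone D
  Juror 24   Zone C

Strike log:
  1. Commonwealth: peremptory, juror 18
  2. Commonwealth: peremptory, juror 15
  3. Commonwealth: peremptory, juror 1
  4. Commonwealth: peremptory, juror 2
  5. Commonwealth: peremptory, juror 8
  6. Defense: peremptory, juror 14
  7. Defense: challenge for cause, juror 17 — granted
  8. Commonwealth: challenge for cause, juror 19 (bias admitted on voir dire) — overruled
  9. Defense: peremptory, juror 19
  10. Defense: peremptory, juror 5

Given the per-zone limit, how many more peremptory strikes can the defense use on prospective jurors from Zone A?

2

Defense peremptories so far: #14, #19, #5 — 3 of 5 used, 2 left overall.
Against Zone A: #14 — 1 used; per-zone cap 3 leaves 2.
Binding limit: min(2, 2) = 2.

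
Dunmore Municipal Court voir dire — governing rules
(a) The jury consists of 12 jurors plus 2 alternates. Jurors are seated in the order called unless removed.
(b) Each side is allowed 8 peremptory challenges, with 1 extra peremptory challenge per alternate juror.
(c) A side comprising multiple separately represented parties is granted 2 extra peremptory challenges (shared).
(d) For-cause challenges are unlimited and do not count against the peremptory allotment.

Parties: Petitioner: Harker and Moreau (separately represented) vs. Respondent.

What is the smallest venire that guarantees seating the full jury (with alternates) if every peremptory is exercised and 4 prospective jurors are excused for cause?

Seats to fill: 12 + 2 alternates = 14.
Peremptories — Petitioner: 8 + 1×2 + 2 = 12; Respondent: 8 + 1×2 = 10; total 22.
For-cause removals: 4.
Minimum venire: 14 + 22 + 4 = 40.

40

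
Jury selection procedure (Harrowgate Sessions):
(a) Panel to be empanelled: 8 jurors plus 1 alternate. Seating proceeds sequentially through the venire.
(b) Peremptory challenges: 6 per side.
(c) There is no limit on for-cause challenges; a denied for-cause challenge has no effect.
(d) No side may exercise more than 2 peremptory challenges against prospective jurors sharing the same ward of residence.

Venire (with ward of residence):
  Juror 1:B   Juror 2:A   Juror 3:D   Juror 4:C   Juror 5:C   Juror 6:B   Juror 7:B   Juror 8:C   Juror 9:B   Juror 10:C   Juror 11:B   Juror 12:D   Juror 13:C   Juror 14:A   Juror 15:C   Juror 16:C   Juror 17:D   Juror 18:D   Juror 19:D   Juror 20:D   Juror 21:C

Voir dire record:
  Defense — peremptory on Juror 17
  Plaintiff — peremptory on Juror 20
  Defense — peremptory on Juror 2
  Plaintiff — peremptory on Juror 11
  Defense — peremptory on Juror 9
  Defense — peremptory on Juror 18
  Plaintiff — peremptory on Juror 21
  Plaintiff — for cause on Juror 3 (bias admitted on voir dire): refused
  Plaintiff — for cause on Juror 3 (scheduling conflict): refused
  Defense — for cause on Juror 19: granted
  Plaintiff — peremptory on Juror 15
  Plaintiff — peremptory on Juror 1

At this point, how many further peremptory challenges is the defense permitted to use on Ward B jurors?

Defense peremptories so far: #17, #2, #9, #18 — 4 of 6 used, 2 left overall.
Against Ward B: #9 — 1 used; per-ward cap 2 leaves 1.
Binding limit: min(2, 1) = 1.

1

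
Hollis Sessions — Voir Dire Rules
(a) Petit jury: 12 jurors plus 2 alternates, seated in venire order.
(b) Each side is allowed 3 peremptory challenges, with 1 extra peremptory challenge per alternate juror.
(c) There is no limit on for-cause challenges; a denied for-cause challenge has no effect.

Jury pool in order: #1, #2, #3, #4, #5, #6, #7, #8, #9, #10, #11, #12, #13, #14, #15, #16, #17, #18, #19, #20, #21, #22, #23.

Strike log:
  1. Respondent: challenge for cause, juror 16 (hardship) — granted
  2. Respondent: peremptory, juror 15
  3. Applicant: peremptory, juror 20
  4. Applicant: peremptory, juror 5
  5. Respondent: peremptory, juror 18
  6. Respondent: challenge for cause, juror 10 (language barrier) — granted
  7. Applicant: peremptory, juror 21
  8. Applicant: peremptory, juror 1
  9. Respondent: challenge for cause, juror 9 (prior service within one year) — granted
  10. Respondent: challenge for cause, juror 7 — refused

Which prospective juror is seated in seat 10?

14

Removed: #1, #5, #9, #10, #15, #16, #18, #20, #21. (#7 stays — for-cause denied.)
Seating in order: seats 1–12 → #2, #3, #4, #6, #7, #8, #11, #12, #13, #14, #17, #19; alternates → #22, #23.
So seat 10 is #14.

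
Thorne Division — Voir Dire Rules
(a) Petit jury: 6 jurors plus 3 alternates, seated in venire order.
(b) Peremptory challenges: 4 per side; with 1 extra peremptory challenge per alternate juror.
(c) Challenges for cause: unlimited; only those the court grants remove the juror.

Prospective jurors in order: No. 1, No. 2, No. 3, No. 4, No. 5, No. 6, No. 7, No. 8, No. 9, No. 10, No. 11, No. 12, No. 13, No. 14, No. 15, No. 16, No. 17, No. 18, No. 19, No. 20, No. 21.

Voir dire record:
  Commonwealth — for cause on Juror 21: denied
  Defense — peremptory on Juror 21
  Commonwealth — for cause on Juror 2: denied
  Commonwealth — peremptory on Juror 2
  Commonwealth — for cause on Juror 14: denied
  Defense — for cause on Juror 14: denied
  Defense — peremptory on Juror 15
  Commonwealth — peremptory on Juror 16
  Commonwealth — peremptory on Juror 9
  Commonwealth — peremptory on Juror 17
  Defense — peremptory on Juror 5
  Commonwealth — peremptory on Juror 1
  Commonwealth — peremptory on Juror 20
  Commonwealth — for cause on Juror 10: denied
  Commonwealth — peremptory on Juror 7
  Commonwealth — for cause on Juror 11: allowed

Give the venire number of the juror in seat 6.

Removed: #1, #2, #5, #7, #9, #11, #15, #16, #17, #20, #21. (#10, #14 stay — for-cause denied.)
Filling seats in venire order through position 6: #3, #4, #6, #8, #10, #12.
So seat 6 is #12.

12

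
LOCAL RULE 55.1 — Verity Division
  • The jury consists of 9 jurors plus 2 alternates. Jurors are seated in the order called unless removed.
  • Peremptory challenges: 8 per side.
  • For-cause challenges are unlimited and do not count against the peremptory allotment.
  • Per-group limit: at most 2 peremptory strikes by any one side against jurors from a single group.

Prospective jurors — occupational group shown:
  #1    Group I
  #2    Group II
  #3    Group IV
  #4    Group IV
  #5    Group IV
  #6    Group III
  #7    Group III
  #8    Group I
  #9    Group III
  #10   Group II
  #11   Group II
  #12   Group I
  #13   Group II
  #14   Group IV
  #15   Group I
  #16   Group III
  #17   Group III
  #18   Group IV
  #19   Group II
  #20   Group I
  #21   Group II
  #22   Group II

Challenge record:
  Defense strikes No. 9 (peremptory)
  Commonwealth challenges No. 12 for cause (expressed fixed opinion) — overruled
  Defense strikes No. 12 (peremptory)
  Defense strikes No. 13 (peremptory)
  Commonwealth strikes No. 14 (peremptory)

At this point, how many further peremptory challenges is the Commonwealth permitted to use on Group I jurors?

Commonwealth peremptories so far: #14 — 1 of 8 used, 7 left overall.
Against Group I: none yet — per-group cap 2 leaves 2.
Binding limit: min(7, 2) = 2.

2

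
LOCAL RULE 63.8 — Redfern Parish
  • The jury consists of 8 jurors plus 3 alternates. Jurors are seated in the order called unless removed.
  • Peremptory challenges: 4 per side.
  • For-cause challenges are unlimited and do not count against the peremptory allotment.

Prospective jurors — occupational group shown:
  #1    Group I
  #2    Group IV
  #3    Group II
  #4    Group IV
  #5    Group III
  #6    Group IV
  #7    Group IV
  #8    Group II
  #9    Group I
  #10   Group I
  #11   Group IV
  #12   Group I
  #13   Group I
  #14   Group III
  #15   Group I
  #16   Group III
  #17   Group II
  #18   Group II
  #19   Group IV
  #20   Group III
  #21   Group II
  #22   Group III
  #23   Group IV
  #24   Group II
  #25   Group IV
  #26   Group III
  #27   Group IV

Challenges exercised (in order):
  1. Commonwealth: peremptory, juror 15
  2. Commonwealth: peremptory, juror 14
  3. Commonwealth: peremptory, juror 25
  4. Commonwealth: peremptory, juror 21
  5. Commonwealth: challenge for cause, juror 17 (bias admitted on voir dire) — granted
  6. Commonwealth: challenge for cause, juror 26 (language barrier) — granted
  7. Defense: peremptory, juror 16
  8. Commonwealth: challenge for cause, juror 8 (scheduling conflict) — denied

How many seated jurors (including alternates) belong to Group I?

Removed: #14, #15, #16, #17, #21, #25, #26.
Seated (11 incl. alternates): #1, #2, #3, #4, #5, #6, #7, #8, #9, #10, #11.
Of those, in Group I: #1, #9, #10 → 3.

3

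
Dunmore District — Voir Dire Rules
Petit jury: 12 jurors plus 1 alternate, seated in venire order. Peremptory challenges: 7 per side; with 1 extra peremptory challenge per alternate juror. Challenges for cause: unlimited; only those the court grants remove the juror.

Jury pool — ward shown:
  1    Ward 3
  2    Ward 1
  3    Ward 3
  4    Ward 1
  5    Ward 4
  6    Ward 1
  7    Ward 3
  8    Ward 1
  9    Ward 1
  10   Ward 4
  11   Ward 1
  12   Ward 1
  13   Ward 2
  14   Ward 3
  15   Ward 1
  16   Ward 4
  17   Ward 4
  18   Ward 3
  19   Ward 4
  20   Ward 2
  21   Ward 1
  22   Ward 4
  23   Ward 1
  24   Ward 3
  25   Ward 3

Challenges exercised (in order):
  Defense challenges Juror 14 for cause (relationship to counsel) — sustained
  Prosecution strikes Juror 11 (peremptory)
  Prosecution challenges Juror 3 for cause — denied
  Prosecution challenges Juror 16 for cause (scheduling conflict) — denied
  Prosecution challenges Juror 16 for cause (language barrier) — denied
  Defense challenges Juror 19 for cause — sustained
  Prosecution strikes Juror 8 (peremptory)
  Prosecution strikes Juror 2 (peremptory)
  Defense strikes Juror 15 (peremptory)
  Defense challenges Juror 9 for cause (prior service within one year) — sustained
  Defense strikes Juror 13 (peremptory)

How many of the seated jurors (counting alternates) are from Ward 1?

4

Removed: #2, #8, #9, #11, #13, #14, #15, #19.
Seated (13 incl. alternates): #1, #3, #4, #5, #6, #7, #10, #12, #16, #17, #18, #20, #21.
Of those, in Ward 1: #4, #6, #12, #21 → 4.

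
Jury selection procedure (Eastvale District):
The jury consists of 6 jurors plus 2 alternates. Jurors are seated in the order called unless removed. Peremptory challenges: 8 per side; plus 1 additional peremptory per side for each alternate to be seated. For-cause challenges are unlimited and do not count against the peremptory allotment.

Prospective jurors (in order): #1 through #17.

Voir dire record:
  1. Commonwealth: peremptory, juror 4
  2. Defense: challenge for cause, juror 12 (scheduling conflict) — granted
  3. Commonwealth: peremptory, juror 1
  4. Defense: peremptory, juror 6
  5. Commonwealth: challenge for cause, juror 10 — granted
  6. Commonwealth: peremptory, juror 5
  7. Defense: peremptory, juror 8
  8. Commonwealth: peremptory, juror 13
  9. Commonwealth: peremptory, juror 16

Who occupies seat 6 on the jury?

Removed: #1, #4, #5, #6, #8, #10, #12, #13, #16.
Seating in order: seats 1–6 → #2, #3, #7, #9, #11, #14; alternates → #15, #17.
So seat 6 is #14.

14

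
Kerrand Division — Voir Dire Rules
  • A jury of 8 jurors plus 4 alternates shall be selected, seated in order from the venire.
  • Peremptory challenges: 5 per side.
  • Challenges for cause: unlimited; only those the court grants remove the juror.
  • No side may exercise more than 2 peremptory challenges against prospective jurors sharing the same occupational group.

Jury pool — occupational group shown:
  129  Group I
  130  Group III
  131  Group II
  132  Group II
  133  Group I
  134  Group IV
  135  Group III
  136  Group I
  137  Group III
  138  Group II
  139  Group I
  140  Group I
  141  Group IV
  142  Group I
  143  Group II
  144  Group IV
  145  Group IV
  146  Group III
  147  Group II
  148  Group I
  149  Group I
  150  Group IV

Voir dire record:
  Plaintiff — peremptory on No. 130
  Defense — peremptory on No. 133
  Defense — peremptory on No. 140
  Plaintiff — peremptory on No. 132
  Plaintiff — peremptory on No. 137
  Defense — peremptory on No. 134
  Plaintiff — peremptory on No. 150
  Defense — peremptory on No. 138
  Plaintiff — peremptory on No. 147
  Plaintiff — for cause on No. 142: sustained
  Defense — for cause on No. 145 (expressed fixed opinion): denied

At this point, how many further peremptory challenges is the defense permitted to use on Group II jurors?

1

Defense peremptories so far: #133, #140, #134, #138 — 4 of 5 used, 1 left overall.
Against Group II: #138 — 1 used; per-group cap 2 leaves 1.
Binding limit: min(1, 1) = 1.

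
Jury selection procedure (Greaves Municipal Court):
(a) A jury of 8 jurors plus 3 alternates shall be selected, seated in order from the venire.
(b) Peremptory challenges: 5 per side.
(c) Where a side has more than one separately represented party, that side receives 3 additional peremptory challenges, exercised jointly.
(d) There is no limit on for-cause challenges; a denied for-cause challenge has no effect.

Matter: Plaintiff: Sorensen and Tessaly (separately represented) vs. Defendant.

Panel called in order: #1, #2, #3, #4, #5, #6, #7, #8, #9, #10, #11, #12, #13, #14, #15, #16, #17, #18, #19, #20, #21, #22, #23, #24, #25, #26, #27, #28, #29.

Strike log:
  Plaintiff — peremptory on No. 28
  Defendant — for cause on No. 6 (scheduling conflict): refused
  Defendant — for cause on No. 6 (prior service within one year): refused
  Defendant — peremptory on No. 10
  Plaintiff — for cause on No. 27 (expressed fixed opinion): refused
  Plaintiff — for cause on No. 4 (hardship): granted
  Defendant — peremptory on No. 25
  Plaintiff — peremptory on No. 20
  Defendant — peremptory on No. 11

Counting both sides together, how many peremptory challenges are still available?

8

Plaintiff allotment: 5 base + 3 multi-party = 8. Defendant allotment: 5.
Plaintiff peremptories used: #28, #20 — 2 (for-cause on #27, #4 don't count).
Defendant peremptories used: #10, #25, #11 — 3 (for-cause on #6, #6 don't count).
Remaining: (8 − 2) + (5 − 3) = 8.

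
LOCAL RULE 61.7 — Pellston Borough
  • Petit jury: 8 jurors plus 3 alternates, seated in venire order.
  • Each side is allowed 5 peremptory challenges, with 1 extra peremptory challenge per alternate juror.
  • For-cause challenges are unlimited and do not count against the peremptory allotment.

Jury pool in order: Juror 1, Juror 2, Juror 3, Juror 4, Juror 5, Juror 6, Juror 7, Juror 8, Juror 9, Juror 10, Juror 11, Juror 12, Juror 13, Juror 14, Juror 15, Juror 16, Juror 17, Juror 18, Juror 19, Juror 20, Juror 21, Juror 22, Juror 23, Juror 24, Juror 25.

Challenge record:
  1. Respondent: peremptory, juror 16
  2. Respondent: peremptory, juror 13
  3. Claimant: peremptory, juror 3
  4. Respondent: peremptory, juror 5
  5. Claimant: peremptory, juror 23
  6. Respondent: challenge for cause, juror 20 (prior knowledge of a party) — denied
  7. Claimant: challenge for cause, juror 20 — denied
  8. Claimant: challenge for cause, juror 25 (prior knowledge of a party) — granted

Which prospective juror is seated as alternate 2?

Removed: #3, #5, #13, #16, #23, #25. (#20 stays — for-cause denied.)
Seating in order: seats 1–8 → #1, #2, #4, #6, #7, #8, #9, #10; alternates → #11, #12, #14.
So alternate 2 is #12.

12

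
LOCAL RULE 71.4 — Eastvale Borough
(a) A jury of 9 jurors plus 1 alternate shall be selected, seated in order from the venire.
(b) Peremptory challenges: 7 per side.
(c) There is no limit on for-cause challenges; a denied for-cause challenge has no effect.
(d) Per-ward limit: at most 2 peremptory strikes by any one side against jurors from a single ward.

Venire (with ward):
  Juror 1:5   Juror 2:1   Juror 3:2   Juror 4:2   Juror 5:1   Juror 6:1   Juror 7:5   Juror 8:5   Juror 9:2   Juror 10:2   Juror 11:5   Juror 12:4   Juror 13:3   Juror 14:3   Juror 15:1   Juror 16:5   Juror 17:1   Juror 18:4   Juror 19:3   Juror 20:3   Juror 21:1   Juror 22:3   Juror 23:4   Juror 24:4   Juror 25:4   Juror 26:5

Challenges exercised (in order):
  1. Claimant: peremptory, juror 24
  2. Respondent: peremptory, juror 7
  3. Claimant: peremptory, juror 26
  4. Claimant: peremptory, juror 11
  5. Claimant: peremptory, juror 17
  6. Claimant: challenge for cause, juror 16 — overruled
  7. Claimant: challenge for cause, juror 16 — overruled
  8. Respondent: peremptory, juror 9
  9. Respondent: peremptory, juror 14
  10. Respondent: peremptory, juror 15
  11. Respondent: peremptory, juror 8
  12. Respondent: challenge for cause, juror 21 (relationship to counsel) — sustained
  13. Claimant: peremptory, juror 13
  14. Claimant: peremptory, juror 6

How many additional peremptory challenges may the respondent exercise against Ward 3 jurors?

1

Respondent peremptories so far: #7, #9, #14, #15, #8 — 5 of 7 used, 2 left overall.
Against Ward 3: #14 — 1 used; per-ward cap 2 leaves 1.
Binding limit: min(2, 1) = 1.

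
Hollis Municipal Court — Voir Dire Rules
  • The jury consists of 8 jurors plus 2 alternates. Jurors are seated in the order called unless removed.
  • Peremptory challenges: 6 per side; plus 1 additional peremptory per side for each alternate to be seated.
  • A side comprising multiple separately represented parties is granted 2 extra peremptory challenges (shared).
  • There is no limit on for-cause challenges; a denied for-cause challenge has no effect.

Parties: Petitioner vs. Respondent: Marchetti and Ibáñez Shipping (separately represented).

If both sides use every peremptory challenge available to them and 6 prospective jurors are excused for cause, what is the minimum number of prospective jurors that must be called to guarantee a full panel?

34

Seats to fill: 8 + 2 alternates = 10.
Peremptories — Petitioner: 6 + 1×2 = 8; Respondent: 6 + 1×2 + 2 = 10; total 18.
For-cause removals: 6.
Minimum venire: 10 + 18 + 6 = 34.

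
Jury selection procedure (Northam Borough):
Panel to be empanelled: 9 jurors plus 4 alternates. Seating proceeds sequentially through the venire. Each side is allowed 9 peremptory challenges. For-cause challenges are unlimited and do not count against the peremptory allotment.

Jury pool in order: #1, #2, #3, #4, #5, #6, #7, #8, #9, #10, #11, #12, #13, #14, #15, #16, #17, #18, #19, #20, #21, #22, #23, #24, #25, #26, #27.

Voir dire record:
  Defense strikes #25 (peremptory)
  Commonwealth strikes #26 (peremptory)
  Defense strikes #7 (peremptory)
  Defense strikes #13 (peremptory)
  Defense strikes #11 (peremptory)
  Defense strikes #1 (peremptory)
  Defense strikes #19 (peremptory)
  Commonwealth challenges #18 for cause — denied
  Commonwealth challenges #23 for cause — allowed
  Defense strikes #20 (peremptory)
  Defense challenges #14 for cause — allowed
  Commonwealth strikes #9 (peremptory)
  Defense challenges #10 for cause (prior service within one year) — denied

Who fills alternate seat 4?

Removed: #1, #7, #9, #11, #13, #14, #19, #20, #23, #25, #26. (#10, #18 stay — for-cause denied.)
Seating in order: seats 1–9 → #2, #3, #4, #5, #6, #8, #10, #12, #15; alternates → #16, #17, #18, #21.
So alternate 4 is #21.

21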